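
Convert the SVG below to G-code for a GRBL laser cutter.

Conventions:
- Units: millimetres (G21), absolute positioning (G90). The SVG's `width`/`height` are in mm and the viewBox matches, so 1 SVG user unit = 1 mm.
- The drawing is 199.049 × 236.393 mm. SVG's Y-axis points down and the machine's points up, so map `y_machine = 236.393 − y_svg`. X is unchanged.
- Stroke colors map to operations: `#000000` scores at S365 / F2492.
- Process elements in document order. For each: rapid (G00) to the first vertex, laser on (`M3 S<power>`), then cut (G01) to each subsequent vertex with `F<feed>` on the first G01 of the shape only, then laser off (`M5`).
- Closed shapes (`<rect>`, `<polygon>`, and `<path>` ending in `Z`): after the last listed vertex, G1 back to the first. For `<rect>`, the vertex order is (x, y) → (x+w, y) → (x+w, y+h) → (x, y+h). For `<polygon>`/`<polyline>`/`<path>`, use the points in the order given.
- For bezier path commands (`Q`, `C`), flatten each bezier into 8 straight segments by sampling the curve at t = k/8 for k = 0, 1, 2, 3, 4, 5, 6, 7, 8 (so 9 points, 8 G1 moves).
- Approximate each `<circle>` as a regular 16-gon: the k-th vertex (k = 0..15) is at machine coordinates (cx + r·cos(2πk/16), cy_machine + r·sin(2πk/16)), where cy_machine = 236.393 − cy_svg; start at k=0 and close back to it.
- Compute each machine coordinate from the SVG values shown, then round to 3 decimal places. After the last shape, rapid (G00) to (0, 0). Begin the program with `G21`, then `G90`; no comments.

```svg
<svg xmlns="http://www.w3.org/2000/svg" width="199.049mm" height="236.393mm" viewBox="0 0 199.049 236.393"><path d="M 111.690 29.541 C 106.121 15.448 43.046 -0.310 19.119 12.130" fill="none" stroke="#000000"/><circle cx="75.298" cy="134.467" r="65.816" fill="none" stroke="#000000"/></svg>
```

G21
G90
G00 X111.690 Y206.852
M3 S365
G01 X107.095 Y212.157 F2492
G01 X98.241 Y217.267
G01 X86.262 Y221.834
G01 X72.289 Y225.507
G01 X57.455 Y227.937
G01 X42.894 Y228.772
G01 X29.738 Y227.665
G01 X19.119 Y224.263
M5
G00 X141.114 Y101.926
M3 S365
G01 X136.104 Y127.113 F2492
G01 X121.837 Y148.465
G01 X100.485 Y162.732
G01 X75.298 Y167.742
G01 X50.111 Y162.732
G01 X28.759 Y148.465
G01 X14.492 Y127.113
G01 X9.482 Y101.926
G01 X14.492 Y76.739
G01 X28.759 Y55.387
G01 X50.111 Y41.120
G01 X75.298 Y36.110
G01 X100.485 Y41.120
G01 X121.837 Y55.387
G01 X136.104 Y76.739
G01 X141.114 Y101.926
M5
G00 X0.000 Y0.000

viewBox `0 0 199.049 236.393` with mm width/height → 1 unit = 1 mm. Flip: y_m = 236.393 − y_svg.

**Shape 1** — `<path>` cubic bezier, stroke `#000000` → score (S365, F2492). Control points (SVG): P0=(111.690,29.541), P1=(106.121,15.448), P2=(43.046,-0.310), P3=(19.119,12.130); sampled at t=k/8. Machine vertices: (111.690,206.852) → (107.095,212.157) → (98.241,217.267) → (86.262,221.834) → (72.289,225.507) → (57.455,227.937) → (42.894,228.772) → (29.738,227.665) → (19.119,224.263). Open path.

**Shape 2** — `<circle>` circle, stroke `#000000` → score (S365, F2492). Machine vertices: (141.114,101.926) → (136.104,127.113) → (121.837,148.465) → (100.485,162.732) → (75.298,167.742) → (50.111,162.732) → (28.759,148.465) → (14.492,127.113) → (9.482,101.926) → (14.492,76.739) → (28.759,55.387) → (50.111,41.120) → (75.298,36.110) → (100.485,41.120) → (121.837,55.387) → (136.104,76.739) → (141.114,101.926). Closed: final G1 returns to the first vertex.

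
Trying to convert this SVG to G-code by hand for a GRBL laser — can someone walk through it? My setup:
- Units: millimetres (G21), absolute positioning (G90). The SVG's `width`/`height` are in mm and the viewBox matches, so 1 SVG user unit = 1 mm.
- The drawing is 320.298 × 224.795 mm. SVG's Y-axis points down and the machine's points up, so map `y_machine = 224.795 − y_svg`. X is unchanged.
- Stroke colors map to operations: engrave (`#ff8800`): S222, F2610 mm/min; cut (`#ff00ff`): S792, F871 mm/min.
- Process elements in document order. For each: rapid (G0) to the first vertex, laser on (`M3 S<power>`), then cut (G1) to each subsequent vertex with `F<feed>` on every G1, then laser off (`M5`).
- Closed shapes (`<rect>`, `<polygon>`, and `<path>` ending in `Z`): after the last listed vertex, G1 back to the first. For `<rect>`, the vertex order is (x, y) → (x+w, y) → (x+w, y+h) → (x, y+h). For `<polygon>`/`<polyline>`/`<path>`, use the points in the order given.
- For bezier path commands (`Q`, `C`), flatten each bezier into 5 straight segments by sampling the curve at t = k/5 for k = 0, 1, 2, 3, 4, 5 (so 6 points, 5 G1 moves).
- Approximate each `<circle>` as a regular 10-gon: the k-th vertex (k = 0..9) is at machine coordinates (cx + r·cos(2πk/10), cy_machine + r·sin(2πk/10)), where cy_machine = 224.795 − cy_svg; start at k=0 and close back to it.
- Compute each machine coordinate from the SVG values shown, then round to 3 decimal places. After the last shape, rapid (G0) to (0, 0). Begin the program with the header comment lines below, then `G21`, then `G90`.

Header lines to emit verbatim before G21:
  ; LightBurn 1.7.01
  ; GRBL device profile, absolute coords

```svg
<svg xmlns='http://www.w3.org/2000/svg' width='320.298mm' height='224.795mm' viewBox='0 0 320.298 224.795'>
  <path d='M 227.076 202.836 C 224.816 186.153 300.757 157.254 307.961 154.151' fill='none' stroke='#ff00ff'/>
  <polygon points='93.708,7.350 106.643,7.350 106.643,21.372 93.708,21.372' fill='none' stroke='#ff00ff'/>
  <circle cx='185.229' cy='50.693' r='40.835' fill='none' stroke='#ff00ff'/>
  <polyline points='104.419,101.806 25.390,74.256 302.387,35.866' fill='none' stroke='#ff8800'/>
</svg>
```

; LightBurn 1.7.01
; GRBL device profile, absolute coords
G21
G90
G0 X227.076 Y21.959
M3 S792
G1 X233.929 Y33.131 F871
G1 X252.496 Y45.410 F871
G1 X275.726 Y56.971 F871
G1 X296.566 Y65.991 F871
G1 X307.961 Y70.644 F871
M5
G0 X93.708 Y217.445
M3 S792
G1 X106.643 Y217.445 F871
G1 X106.643 Y203.423 F871
G1 X93.708 Y203.423 F871
G1 X93.708 Y217.445 F871
M5
G0 X226.064 Y174.102
M3 S792
G1 X218.265 Y198.104 F871
G1 X197.848 Y212.938 F871
G1 X172.610 Y212.938 F871
G1 X152.193 Y198.104 F871
G1 X144.394 Y174.102 F871
G1 X152.193 Y150.100 F871
G1 X172.610 Y135.266 F871
G1 X197.848 Y135.266 F871
G1 X218.265 Y150.100 F871
G1 X226.064 Y174.102 F871
M5
G0 X104.419 Y122.989
M3 S222
G1 X25.390 Y150.539 F2610
G1 X302.387 Y188.929 F2610
M5
G0 X0.000 Y0.000

viewBox `0 0 320.298 224.795` with mm width/height → 1 unit = 1 mm. Flip: y_m = 224.795 − y_svg.

**Shape 1** — `<path>` cubic bezier, stroke `#ff00ff` → cut (S792, F871). Control points (SVG): P0=(227.076,202.836), P1=(224.816,186.153), P2=(300.757,157.254), P3=(307.961,154.151); sampled at t=k/5. Machine vertices: (227.076,21.959) → (233.929,33.131) → (252.496,45.410) → (275.726,56.971) → (296.566,65.991) → (307.961,70.644). Open path.

**Shape 2** — `<polygon>` rectangle, stroke `#ff00ff` → cut (S792, F871). Machine vertices: (93.708,217.445) → (106.643,217.445) → (106.643,203.423) → (93.708,203.423) → (93.708,217.445). Closed: final G1 returns to the first vertex.

**Shape 3** — `<circle>` circle, stroke `#ff00ff` → cut (S792, F871). Machine vertices: (226.064,174.102) → (218.265,198.104) → (197.848,212.938) → (172.610,212.938) → (152.193,198.104) → (144.394,174.102) → (152.193,150.100) → (172.610,135.266) → (197.848,135.266) → (218.265,150.100) → (226.064,174.102). Closed: final G1 returns to the first vertex.

**Shape 4** — `<polyline>` open polyline, stroke `#ff8800` → engrave (S222, F2610). Machine vertices: (104.419,122.989) → (25.390,150.539) → (302.387,188.929). Open path.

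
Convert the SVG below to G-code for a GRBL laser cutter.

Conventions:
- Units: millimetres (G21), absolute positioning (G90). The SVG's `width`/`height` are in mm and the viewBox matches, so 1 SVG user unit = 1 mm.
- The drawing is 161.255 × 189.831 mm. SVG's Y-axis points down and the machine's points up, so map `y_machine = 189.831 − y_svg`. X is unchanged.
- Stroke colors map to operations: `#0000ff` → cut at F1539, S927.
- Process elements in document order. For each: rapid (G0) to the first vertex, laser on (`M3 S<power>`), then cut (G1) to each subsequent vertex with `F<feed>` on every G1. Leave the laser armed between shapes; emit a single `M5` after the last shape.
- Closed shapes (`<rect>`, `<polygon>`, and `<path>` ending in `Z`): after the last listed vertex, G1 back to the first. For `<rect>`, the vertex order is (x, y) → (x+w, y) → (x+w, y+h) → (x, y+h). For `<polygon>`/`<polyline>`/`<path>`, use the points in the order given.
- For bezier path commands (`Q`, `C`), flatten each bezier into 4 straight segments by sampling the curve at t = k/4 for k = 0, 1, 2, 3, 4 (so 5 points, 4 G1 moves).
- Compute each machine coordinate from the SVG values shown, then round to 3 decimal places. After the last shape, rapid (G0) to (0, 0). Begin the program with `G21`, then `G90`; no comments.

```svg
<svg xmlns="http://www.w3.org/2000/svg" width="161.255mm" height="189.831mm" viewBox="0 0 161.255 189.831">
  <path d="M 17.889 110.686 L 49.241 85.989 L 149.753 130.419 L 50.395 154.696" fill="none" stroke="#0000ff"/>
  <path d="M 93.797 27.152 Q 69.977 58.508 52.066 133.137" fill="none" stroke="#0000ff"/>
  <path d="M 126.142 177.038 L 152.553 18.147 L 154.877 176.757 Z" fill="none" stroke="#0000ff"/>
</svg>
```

1 u = 1 mm; y_m = 189.831 − y.

[1] `<path>` open polyline, #0000ff→cut S927 F1539: (17.889,79.145) → (49.241,103.842) → (149.753,59.412) → (50.395,35.135)

[2] `<path>` quadratic bezier, #0000ff→cut S927 F1539: (93.797,162.679) → (82.256,144.296) → (71.454,120.505) → (61.391,91.304) → (52.066,56.694)

[3] `<path>` closed polygon, #0000ff→cut S927 F1539: (126.142,12.793) → (152.553,171.684) → (154.877,13.074) → (126.142,12.793) (closed)

G21
G90
G0 X17.889 Y79.145
M3 S927
G1 X49.241 Y103.842 F1539
G1 X149.753 Y59.412 F1539
G1 X50.395 Y35.135 F1539
G0 X93.797 Y162.679
M3 S927
G1 X82.256 Y144.296 F1539
G1 X71.454 Y120.505 F1539
G1 X61.391 Y91.304 F1539
G1 X52.066 Y56.694 F1539
G0 X126.142 Y12.793
M3 S927
G1 X152.553 Y171.684 F1539
G1 X154.877 Y13.074 F1539
G1 X126.142 Y12.793 F1539
M5
G0 X0.000 Y0.000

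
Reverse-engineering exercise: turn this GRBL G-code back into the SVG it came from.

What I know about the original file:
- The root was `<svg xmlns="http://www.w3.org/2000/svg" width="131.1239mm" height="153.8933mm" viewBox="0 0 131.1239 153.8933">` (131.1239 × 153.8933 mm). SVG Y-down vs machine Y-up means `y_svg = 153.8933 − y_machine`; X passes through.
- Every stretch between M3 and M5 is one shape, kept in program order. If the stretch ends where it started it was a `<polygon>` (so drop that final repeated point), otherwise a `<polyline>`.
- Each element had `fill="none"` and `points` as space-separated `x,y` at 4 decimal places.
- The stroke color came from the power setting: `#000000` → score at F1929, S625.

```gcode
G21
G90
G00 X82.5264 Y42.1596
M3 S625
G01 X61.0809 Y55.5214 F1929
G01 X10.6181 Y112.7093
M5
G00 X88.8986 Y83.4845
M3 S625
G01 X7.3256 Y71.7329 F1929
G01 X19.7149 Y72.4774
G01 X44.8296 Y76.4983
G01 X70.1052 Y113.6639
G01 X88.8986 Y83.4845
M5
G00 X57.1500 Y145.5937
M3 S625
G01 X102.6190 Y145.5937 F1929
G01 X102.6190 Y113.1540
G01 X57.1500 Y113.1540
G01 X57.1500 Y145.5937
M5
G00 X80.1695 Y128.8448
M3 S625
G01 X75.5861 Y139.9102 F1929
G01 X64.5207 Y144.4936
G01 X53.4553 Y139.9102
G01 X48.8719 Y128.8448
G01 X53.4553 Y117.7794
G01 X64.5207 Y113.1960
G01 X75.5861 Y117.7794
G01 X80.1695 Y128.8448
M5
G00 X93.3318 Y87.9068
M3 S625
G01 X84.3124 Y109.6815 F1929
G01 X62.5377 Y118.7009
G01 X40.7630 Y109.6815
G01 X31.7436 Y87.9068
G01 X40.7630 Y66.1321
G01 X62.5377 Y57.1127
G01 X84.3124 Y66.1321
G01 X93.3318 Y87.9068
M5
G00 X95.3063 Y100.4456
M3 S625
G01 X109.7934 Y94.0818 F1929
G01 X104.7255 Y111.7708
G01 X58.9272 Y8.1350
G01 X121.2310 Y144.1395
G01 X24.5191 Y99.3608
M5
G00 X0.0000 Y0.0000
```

Machine Y-up, SVG Y-down with viewBox height 153.8933, so y_svg = 153.8933 − y_machine; X carries over. Every run uses S625, so all elements get stroke `#000000` (score).

Run 1: The run is open, so emit a `<polyline>` with points (Y-flipped): 82.5264,111.7337 61.0809,98.3719 10.6181,41.1840.

Run 2: The run returns to its start, so emit a `<polygon>` with points (Y-flipped): 88.8986,70.4088 7.3256,82.1604 19.7149,81.4159 44.8296,77.3950 70.1052,40.2294.

Run 3: The run returns to its start, so emit a `<polygon>` with points (Y-flipped): 57.1500,8.2996 102.6190,8.2996 102.6190,40.7393 57.1500,40.7393.

Run 4: The run returns to its start, so emit a `<polygon>` with points (Y-flipped): 80.1695,25.0485 75.5861,13.9831 64.5207,9.3997 53.4553,13.9831 48.8719,25.0485 53.4553,36.1139 64.5207,40.6973 75.5861,36.1139.

Run 5: The run returns to its start, so emit a `<polygon>` with points (Y-flipped): 93.3318,65.9865 84.3124,44.2118 62.5377,35.1924 40.7630,44.2118 31.7436,65.9865 40.7630,87.7612 62.5377,96.7806 84.3124,87.7612.

Run 6: The run is open, so emit a `<polyline>` with points (Y-flipped): 95.3063,53.4477 109.7934,59.8115 104.7255,42.1225 58.9272,145.7583 121.2310,9.7538 24.5191,54.5325.

<svg xmlns="http://www.w3.org/2000/svg" width="131.1239mm" height="153.8933mm" viewBox="0 0 131.1239 153.8933">
  <polyline points="82.5264,111.7337 61.0809,98.3719 10.6181,41.1840" fill="none" stroke="#000000"/>
  <polygon points="88.8986,70.4088 7.3256,82.1604 19.7149,81.4159 44.8296,77.3950 70.1052,40.2294" fill="none" stroke="#000000"/>
  <polygon points="57.1500,8.2996 102.6190,8.2996 102.6190,40.7393 57.1500,40.7393" fill="none" stroke="#000000"/>
  <polygon points="80.1695,25.0485 75.5861,13.9831 64.5207,9.3997 53.4553,13.9831 48.8719,25.0485 53.4553,36.1139 64.5207,40.6973 75.5861,36.1139" fill="none" stroke="#000000"/>
  <polygon points="93.3318,65.9865 84.3124,44.2118 62.5377,35.1924 40.7630,44.2118 31.7436,65.9865 40.7630,87.7612 62.5377,96.7806 84.3124,87.7612" fill="none" stroke="#000000"/>
  <polyline points="95.3063,53.4477 109.7934,59.8115 104.7255,42.1225 58.9272,145.7583 121.2310,9.7538 24.5191,54.5325" fill="none" stroke="#000000"/>
</svg>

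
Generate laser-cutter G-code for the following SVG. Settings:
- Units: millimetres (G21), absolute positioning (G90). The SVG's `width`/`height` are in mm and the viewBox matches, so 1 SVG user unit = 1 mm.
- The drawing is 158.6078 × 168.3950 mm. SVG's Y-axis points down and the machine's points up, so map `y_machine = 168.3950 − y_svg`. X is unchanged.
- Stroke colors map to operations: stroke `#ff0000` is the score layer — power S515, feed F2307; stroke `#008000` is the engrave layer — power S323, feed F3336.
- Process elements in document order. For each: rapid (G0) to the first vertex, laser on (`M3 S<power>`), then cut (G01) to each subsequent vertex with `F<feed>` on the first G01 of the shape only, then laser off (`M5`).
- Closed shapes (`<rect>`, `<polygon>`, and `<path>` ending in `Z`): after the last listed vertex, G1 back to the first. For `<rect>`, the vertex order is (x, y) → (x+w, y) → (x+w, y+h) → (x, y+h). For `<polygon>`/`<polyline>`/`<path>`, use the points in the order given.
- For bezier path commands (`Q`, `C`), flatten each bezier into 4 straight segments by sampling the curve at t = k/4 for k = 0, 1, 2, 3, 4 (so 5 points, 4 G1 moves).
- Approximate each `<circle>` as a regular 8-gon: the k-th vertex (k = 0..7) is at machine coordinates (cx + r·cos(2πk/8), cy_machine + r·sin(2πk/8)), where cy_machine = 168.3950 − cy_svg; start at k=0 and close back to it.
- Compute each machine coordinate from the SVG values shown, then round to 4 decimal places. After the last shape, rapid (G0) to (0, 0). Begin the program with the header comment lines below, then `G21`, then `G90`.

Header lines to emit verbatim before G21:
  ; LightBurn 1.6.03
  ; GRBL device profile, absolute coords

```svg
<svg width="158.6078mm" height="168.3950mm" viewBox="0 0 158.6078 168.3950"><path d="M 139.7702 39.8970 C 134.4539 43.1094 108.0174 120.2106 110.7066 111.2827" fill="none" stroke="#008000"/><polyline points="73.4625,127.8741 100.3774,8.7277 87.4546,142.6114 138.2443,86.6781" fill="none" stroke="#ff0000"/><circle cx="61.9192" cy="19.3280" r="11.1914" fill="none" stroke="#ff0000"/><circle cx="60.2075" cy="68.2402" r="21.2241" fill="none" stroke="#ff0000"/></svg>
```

viewBox `0 0 158.6078 168.3950` with mm width/height → 1 unit = 1 mm. Flip: y_m = 168.3950 − y_svg.

**Shape 1** — `<path>` cubic bezier, stroke `#008000` → engrave (S323, F3336). Control points (SVG): P0=(139.7702,39.8970), P1=(134.4539,43.1094), P2=(108.0174,120.2106), P3=(110.7066,111.2827); sampled at t=k/4. Machine vertices: (139.7702,128.4980) → (132.6080,114.7333) → (122.2363,88.2525) → (113.3657,64.0481) → (110.7066,57.1123). Open path.

**Shape 2** — `<polyline>` open polyline, stroke `#ff0000` → score (S515, F2307). Machine vertices: (73.4625,40.5209) → (100.3774,159.6673) → (87.4546,25.7836) → (138.2443,81.7169). Open path.

**Shape 3** — `<circle>` circle, stroke `#ff0000` → score (S515, F2307). Machine vertices: (73.1106,149.0670) → (69.8327,156.9805) → (61.9192,160.2584) → (54.0057,156.9805) → (50.7278,149.0670) → (54.0057,141.1535) → (61.9192,137.8756) → (69.8327,141.1535) → (73.1106,149.0670). Closed: final G1 returns to the first vertex.

**Shape 4** — `<circle>` circle, stroke `#ff0000` → score (S515, F2307). Machine vertices: (81.4316,100.1548) → (75.2152,115.1625) → (60.2075,121.3789) → (45.1998,115.1625) → (38.9834,100.1548) → (45.1998,85.1471) → (60.2075,78.9307) → (75.2152,85.1471) → (81.4316,100.1548). Closed: final G1 returns to the first vertex.

; LightBurn 1.6.03
; GRBL device profile, absolute coords
G21
G90
G0 X139.7702 Y128.4980
M3 S323
G01 X132.6080 Y114.7333 F3336
G01 X122.2363 Y88.2525
G01 X113.3657 Y64.0481
G01 X110.7066 Y57.1123
M5
G0 X73.4625 Y40.5209
M3 S515
G01 X100.3774 Y159.6673 F2307
G01 X87.4546 Y25.7836
G01 X138.2443 Y81.7169
M5
G0 X73.1106 Y149.0670
M3 S515
G01 X69.8327 Y156.9805 F2307
G01 X61.9192 Y160.2584
G01 X54.0057 Y156.9805
G01 X50.7278 Y149.0670
G01 X54.0057 Y141.1535
G01 X61.9192 Y137.8756
G01 X69.8327 Y141.1535
G01 X73.1106 Y149.0670
M5
G0 X81.4316 Y100.1548
M3 S515
G01 X75.2152 Y115.1625 F2307
G01 X60.2075 Y121.3789
G01 X45.1998 Y115.1625
G01 X38.9834 Y100.1548
G01 X45.1998 Y85.1471
G01 X60.2075 Y78.9307
G01 X75.2152 Y85.1471
G01 X81.4316 Y100.1548
M5
G0 X0.0000 Y0.0000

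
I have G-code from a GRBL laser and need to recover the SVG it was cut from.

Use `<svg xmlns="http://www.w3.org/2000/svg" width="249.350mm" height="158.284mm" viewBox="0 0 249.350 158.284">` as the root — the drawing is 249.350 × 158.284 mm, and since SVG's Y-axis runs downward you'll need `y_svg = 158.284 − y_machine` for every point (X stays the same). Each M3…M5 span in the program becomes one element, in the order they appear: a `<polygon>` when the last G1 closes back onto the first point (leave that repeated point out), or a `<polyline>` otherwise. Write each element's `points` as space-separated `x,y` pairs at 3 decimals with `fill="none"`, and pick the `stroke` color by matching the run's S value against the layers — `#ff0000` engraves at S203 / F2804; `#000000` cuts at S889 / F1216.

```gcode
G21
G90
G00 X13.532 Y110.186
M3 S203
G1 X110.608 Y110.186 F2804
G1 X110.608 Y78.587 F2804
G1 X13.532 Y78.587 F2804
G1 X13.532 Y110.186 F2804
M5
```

y_svg = 158.284 − y_m. Every run uses S203, so all elements get stroke `#ff0000` (engrave).

[1] closed run; points: 13.532,48.098 110.608,48.098 110.608,79.697 13.532,79.697

<svg xmlns="http://www.w3.org/2000/svg" width="249.350mm" height="158.284mm" viewBox="0 0 249.350 158.284">
  <polygon points="13.532,48.098 110.608,48.098 110.608,79.697 13.532,79.697" fill="none" stroke="#ff0000"/>
</svg>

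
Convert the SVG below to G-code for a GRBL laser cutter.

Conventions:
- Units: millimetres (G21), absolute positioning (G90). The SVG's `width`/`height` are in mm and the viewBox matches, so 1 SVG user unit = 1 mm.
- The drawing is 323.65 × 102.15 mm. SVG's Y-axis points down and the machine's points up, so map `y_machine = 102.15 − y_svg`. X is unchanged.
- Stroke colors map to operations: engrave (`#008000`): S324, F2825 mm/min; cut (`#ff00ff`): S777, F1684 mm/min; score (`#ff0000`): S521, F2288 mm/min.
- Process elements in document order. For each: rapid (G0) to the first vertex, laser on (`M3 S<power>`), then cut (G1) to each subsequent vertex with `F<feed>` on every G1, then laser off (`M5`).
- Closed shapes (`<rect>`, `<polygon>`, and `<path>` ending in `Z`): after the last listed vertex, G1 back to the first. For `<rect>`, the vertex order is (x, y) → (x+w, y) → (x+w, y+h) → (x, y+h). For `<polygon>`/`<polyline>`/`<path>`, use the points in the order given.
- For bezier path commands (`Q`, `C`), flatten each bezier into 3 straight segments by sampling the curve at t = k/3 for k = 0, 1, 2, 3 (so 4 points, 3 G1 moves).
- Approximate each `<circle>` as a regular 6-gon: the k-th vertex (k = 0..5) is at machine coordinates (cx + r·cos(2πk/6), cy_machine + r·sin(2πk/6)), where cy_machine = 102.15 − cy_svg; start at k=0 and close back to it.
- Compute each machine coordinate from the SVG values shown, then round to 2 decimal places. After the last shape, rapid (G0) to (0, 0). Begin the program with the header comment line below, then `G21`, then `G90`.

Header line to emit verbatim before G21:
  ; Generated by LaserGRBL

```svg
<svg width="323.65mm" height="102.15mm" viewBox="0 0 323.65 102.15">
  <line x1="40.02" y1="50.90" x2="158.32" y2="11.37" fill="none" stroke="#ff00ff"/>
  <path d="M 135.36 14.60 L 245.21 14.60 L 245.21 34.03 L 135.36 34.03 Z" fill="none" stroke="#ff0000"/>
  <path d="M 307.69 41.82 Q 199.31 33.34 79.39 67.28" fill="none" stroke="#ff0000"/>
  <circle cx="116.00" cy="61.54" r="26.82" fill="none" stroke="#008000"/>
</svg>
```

1 u = 1 mm; y_m = 102.15 − y.

[1] `<line>` line segment, #ff00ff→cut S777 F1684: (40.02,51.25) → (158.32,90.78)

[2] `<path>` rectangle, #ff0000→score S521 F2288: (135.36,87.55) → (245.21,87.55) → (245.21,68.12) → (135.36,68.12) → (135.36,87.55) (closed)

[3] `<path>` quadratic bezier, #ff0000→score S521 F2288: (307.69,60.33) → (234.15,61.27) → (158.05,52.78) → (79.39,34.87)

[4] `<circle>` circle, #008000→engrave S324 F2825: (142.82,40.61) → (129.41,63.84) → (102.59,63.84) → (89.18,40.61) → (102.59,17.38) → (129.41,17.38) → (142.82,40.61) (closed)

; Generated by LaserGRBL
G21
G90
G0 X40.02 Y51.25
M3 S777
G1 X158.32 Y90.78 F1684
M5
G0 X135.36 Y87.55
M3 S521
G1 X245.21 Y87.55 F2288
G1 X245.21 Y68.12 F2288
G1 X135.36 Y68.12 F2288
G1 X135.36 Y87.55 F2288
M5
G0 X307.69 Y60.33
M3 S521
G1 X234.15 Y61.27 F2288
G1 X158.05 Y52.78 F2288
G1 X79.39 Y34.87 F2288
M5
G0 X142.82 Y40.61
M3 S324
G1 X129.41 Y63.84 F2825
G1 X102.59 Y63.84 F2825
G1 X89.18 Y40.61 F2825
G1 X102.59 Y17.38 F2825
G1 X129.41 Y17.38 F2825
G1 X142.82 Y40.61 F2825
M5
G0 X0.00 Y0.00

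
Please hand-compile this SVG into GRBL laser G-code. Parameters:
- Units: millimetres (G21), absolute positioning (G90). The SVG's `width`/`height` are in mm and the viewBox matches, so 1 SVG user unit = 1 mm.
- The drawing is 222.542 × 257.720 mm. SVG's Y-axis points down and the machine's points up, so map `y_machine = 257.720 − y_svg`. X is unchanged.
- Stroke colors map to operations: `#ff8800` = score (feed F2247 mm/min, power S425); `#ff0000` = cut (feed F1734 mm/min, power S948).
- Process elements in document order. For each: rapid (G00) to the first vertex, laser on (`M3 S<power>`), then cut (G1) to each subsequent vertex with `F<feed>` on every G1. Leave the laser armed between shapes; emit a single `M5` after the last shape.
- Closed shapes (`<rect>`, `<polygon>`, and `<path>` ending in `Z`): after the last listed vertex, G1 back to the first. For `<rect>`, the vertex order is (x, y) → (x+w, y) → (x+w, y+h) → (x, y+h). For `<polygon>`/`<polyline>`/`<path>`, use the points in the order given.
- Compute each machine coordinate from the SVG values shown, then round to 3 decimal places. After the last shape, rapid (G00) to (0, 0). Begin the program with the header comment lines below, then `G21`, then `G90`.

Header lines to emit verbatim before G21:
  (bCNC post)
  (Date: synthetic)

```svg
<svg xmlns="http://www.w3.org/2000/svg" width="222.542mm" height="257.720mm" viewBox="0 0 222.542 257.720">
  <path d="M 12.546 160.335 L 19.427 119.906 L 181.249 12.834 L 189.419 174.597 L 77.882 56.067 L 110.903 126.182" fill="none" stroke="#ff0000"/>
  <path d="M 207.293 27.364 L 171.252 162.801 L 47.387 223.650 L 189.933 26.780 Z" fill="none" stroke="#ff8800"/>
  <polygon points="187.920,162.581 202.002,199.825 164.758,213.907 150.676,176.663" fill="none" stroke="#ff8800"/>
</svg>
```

1 u = 1 mm; y_m = 257.720 − y.

[1] `<path>` open polyline, #ff0000→cut S948 F1734: (12.546,97.385) → (19.427,137.814) → (181.249,244.886) → (189.419,83.123) → (77.882,201.653) → (110.903,131.538)

[2] `<path>` closed polygon, #ff8800→score S425 F2247: (207.293,230.356) → (171.252,94.919) → (47.387,34.070) → (189.933,230.940) → (207.293,230.356) (closed)

[3] `<polygon>` regular polygon, #ff8800→score S425 F2247: (187.920,95.139) → (202.002,57.895) → (164.758,43.813) → (150.676,81.057) → (187.920,95.139) (closed)

(bCNC post)
(Date: synthetic)
G21
G90
G00 X12.546 Y97.385
M3 S948
G1 X19.427 Y137.814 F1734
G1 X181.249 Y244.886 F1734
G1 X189.419 Y83.123 F1734
G1 X77.882 Y201.653 F1734
G1 X110.903 Y131.538 F1734
G00 X207.293 Y230.356
M3 S425
G1 X171.252 Y94.919 F2247
G1 X47.387 Y34.070 F2247
G1 X189.933 Y230.940 F2247
G1 X207.293 Y230.356 F2247
G00 X187.920 Y95.139
M3 S425
G1 X202.002 Y57.895 F2247
G1 X164.758 Y43.813 F2247
G1 X150.676 Y81.057 F2247
G1 X187.920 Y95.139 F2247
M5
G00 X0.000 Y0.000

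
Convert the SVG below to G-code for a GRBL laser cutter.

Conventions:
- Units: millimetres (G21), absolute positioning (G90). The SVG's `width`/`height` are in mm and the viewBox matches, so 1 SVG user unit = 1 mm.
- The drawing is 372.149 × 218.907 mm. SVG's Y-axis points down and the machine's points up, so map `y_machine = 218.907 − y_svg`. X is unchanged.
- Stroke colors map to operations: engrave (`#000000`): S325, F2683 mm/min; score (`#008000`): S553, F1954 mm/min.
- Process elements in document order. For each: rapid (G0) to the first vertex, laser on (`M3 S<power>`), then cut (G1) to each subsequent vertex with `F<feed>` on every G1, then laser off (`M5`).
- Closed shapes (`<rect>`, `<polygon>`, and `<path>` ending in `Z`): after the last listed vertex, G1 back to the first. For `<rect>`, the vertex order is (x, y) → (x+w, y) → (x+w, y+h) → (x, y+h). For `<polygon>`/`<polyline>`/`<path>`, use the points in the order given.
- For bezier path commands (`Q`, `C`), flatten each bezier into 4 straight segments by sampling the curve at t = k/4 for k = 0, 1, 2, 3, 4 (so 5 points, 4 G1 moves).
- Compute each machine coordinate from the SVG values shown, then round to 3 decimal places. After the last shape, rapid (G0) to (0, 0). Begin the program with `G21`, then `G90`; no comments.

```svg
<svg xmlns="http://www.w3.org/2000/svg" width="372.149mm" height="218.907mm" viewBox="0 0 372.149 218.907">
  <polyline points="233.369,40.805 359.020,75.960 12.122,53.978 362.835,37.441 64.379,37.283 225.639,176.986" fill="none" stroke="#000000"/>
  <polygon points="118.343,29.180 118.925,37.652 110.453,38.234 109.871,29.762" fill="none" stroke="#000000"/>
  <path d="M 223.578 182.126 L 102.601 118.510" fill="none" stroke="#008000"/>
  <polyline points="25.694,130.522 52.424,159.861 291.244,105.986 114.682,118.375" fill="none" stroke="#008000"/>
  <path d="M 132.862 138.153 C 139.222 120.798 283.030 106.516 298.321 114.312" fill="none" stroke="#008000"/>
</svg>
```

Since the viewBox matches the mm dimensions, user units are millimetres directly. The only transform is the Y-flip y_m = 218.907 − y_svg.

Shape 1 is a open polyline drawn with `<polyline>`. Its stroke #000000 means engrave at S325, F2683. After flipping Y the toolpath is (233.369,178.102) → (359.020,142.947) → (12.122,164.929) → (362.835,181.466) → (64.379,181.624) → (225.639,41.921).

Shape 2 is a regular polygon drawn with `<polygon>`. Its stroke #000000 means engrave at S325, F2683. After flipping Y the toolpath is (118.343,189.727) → (118.925,181.255) → (110.453,180.673) → (109.871,189.145) → (118.343,189.727), returning to the start.

Shape 3 is a line segment drawn with `<path>`. Its stroke #008000 means score at S553, F1954. After flipping Y the toolpath is (223.578,36.781) → (102.601,100.397).

Shape 4 is a open polyline drawn with `<polyline>`. Its stroke #008000 means score at S553, F1954. After flipping Y the toolpath is (25.694,88.385) → (52.424,59.046) → (291.244,112.921) → (114.682,100.532).

Shape 5 is a cubic bezier drawn with `<path>`. Its stroke #008000 means score at S553, F1954. After flipping Y the toolpath is (132.862,80.754) → (159.248,92.897) → (212.242,102.106) → (266.912,106.599) → (298.321,104.595).

G21
G90
G0 X233.369 Y178.102
M3 S325
G1 X359.020 Y142.947 F2683
G1 X12.122 Y164.929 F2683
G1 X362.835 Y181.466 F2683
G1 X64.379 Y181.624 F2683
G1 X225.639 Y41.921 F2683
M5
G0 X118.343 Y189.727
M3 S325
G1 X118.925 Y181.255 F2683
G1 X110.453 Y180.673 F2683
G1 X109.871 Y189.145 F2683
G1 X118.343 Y189.727 F2683
M5
G0 X223.578 Y36.781
M3 S553
G1 X102.601 Y100.397 F1954
M5
G0 X25.694 Y88.385
M3 S553
G1 X52.424 Y59.046 F1954
G1 X291.244 Y112.921 F1954
G1 X114.682 Y100.532 F1954
M5
G0 X132.862 Y80.754
M3 S553
G1 X159.248 Y92.897 F1954
G1 X212.242 Y102.106 F1954
G1 X266.912 Y106.599 F1954
G1 X298.321 Y104.595 F1954
M5
G0 X0.000 Y0.000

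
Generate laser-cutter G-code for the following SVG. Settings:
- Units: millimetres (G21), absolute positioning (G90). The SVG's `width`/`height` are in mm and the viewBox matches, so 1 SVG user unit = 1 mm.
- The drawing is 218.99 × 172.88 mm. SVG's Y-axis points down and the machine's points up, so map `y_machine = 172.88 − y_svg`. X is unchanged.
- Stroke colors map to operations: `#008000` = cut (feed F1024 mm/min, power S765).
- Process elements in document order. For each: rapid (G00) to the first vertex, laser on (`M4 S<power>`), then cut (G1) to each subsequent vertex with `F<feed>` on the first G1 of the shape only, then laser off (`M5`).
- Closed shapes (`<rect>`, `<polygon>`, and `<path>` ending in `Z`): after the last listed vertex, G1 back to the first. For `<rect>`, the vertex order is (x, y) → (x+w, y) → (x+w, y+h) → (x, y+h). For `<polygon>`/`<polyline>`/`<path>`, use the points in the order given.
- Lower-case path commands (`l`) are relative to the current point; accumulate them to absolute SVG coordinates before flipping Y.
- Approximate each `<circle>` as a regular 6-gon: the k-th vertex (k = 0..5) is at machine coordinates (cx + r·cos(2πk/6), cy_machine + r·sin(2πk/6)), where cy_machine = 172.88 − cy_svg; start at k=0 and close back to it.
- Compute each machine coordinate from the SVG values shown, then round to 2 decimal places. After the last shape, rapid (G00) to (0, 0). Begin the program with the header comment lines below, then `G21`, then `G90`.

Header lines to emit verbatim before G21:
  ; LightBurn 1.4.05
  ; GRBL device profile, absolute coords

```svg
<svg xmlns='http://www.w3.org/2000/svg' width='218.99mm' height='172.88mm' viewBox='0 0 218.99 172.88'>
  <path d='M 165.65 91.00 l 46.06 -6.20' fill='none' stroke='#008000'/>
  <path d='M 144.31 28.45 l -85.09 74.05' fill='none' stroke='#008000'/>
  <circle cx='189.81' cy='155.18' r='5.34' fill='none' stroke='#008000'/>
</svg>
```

; LightBurn 1.4.05
; GRBL device profile, absolute coords
G21
G90
G00 X165.65 Y81.88
M4 S765
G1 X211.71 Y88.08 F1024
M5
G00 X144.31 Y144.43
M4 S765
G1 X59.22 Y70.38 F1024
M5
G00 X195.15 Y17.70
M4 S765
G1 X192.48 Y22.32 F1024
G1 X187.14 Y22.32
G1 X184.47 Y17.70
G1 X187.14 Y13.08
G1 X192.48 Y13.08
G1 X195.15 Y17.70
M5
G00 X0.00 Y0.00

1 u = 1 mm; y_m = 172.88 − y.

[1] `<path>` line segment, #008000→cut S765 F1024: (165.65,81.88) → (211.71,88.08)

[2] `<path>` line segment, #008000→cut S765 F1024: (144.31,144.43) → (59.22,70.38)

[3] `<circle>` circle, #008000→cut S765 F1024: (195.15,17.70) → (192.48,22.32) → (187.14,22.32) → (184.47,17.70) → (187.14,13.08) → (192.48,13.08) → (195.15,17.70) (closed)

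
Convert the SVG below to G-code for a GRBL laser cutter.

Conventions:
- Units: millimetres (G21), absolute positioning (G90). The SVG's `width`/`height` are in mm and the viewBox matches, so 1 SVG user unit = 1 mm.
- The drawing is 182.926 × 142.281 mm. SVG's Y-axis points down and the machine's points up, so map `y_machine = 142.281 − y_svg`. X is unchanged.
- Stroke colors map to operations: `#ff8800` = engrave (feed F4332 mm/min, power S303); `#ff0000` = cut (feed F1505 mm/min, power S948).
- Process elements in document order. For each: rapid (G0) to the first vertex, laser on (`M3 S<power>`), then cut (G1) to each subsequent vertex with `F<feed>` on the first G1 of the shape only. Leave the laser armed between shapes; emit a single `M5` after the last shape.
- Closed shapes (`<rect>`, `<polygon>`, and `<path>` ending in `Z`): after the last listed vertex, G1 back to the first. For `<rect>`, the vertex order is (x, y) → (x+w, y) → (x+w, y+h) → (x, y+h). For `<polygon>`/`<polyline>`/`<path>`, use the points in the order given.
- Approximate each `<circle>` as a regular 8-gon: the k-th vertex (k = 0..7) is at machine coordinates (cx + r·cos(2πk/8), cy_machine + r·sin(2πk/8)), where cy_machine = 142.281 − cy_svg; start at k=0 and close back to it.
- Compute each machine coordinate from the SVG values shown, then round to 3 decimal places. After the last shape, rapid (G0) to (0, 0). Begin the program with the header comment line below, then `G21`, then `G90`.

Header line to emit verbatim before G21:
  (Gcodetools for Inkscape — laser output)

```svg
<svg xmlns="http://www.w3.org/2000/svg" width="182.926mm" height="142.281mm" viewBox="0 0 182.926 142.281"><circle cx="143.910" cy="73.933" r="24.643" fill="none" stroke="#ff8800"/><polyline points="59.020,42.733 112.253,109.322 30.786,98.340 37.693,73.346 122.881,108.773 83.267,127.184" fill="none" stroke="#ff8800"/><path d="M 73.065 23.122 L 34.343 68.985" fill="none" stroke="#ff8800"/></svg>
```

(Gcodetools for Inkscape — laser output)
G21
G90
G0 X168.553 Y68.348
M3 S303
G1 X161.335 Y85.773 F4332
G1 X143.910 Y92.991
G1 X126.485 Y85.773
G1 X119.267 Y68.348
G1 X126.485 Y50.923
G1 X143.910 Y43.705
G1 X161.335 Y50.923
G1 X168.553 Y68.348
G0 X59.020 Y99.548
M3 S303
G1 X112.253 Y32.959 F4332
G1 X30.786 Y43.941
G1 X37.693 Y68.935
G1 X122.881 Y33.508
G1 X83.267 Y15.097
G0 X73.065 Y119.159
M3 S303
G1 X34.343 Y73.296 F4332
M5
G0 X0.000 Y0.000

1 u = 1 mm; y_m = 142.281 − y.

[1] `<circle>` circle, #ff8800→engrave S303 F4332: (168.553,68.348) → (161.335,85.773) → (143.910,92.991) → (126.485,85.773) → (119.267,68.348) → (126.485,50.923) → (143.910,43.705) → (161.335,50.923) → (168.553,68.348) (closed)

[2] `<polyline>` open polyline, #ff8800→engrave S303 F4332: (59.020,99.548) → (112.253,32.959) → (30.786,43.941) → (37.693,68.935) → (122.881,33.508) → (83.267,15.097)

[3] `<path>` line segment, #ff8800→engrave S303 F4332: (73.065,119.159) → (34.343,73.296)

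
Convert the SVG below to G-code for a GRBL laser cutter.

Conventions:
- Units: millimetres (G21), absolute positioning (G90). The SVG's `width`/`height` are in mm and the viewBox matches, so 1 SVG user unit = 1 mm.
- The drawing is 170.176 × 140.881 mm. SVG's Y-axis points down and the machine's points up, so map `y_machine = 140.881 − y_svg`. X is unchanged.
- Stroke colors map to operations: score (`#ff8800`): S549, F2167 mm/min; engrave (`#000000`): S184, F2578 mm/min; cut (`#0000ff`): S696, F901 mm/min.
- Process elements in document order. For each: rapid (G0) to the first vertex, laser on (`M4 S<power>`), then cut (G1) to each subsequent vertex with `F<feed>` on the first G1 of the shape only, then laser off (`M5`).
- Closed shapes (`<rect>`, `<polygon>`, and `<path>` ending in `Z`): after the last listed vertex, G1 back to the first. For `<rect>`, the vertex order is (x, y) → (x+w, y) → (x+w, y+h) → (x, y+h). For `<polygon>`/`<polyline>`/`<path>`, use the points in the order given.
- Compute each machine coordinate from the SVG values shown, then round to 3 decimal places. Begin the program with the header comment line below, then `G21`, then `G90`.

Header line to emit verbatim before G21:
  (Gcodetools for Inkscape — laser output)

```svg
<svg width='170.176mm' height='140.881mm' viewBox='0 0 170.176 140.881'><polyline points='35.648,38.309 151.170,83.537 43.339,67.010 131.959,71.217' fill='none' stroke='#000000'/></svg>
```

Since the viewBox matches the mm dimensions, user units are millimetres directly. The only transform is the Y-flip y_m = 140.881 − y_svg.

Shape 1 is a open polyline drawn with `<polyline>`. Its stroke #000000 means engrave at S184, F2578. After flipping Y the toolpath is (35.648,102.572) → (151.170,57.344) → (43.339,73.871) → (131.959,69.664).

(Gcodetools for Inkscape — laser output)
G21
G90
G0 X35.648 Y102.572
M4 S184
G1 X151.170 Y57.344 F2578
G1 X43.339 Y73.871
G1 X131.959 Y69.664
M5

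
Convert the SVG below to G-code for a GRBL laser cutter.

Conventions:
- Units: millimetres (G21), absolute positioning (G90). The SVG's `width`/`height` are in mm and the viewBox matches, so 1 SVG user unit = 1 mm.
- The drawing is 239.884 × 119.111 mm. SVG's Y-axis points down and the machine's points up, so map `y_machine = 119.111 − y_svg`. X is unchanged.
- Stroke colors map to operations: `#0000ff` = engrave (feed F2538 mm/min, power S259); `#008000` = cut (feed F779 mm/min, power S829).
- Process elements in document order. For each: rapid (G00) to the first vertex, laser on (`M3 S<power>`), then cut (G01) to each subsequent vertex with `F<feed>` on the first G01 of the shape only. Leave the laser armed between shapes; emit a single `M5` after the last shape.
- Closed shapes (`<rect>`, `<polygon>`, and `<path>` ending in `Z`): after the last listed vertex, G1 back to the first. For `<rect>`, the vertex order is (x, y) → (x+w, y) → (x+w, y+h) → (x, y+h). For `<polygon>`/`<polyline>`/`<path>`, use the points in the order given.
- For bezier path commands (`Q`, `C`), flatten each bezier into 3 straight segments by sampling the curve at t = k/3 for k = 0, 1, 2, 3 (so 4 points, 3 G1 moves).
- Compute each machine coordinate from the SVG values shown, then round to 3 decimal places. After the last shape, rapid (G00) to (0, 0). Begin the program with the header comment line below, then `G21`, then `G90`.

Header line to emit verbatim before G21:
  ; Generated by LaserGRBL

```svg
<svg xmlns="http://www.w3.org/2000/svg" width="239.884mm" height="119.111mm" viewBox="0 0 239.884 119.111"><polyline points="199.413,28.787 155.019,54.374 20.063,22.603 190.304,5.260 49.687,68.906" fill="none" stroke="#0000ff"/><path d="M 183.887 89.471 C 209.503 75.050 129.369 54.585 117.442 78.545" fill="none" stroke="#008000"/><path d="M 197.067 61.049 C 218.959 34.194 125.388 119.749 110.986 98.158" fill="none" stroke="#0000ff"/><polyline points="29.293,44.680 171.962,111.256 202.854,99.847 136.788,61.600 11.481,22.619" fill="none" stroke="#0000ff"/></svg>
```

; Generated by LaserGRBL
G21
G90
G00 X199.413 Y90.324
M3 S259
G01 X155.019 Y64.737 F2538
G01 X20.063 Y96.508
G01 X190.304 Y113.851
G01 X49.687 Y50.205
G00 X183.887 Y29.640
M3 S829
G01 X180.696 Y44.206 F779
G01 X145.662 Y51.587
G01 X117.442 Y40.566
G00 X197.067 Y58.062
M3 S259
G01 X187.680 Y55.579 F2538
G01 X144.569 Y26.946
G01 X110.986 Y20.953
G00 X29.293 Y74.431
M3 S259
G01 X171.962 Y7.855 F2538
G01 X202.854 Y19.264
G01 X136.788 Y57.511
G01 X11.481 Y96.492
M5
G00 X0.000 Y0.000

viewBox `0 0 239.884 119.111` with mm width/height → 1 unit = 1 mm. Flip: y_m = 119.111 − y_svg.

**Shape 1** — `<polyline>` open polyline, stroke `#0000ff` → engrave (S259, F2538). Machine vertices: (199.413,90.324) → (155.019,64.737) → (20.063,96.508) → (190.304,113.851) → (49.687,50.205). Open path.

**Shape 2** — `<path>` cubic bezier, stroke `#008000` → cut (S829, F779). Control points (SVG): P0=(183.887,89.471), P1=(209.503,75.050), P2=(129.369,54.585), P3=(117.442,78.545); sampled at t=k/3. Machine vertices: (183.887,29.640) → (180.696,44.206) → (145.662,51.587) → (117.442,40.566). Open path.

**Shape 3** — `<path>` cubic bezier, stroke `#0000ff` → engrave (S259, F2538). Control points (SVG): P0=(197.067,61.049), P1=(218.959,34.194), P2=(125.388,119.749), P3=(110.986,98.158); sampled at t=k/3. Machine vertices: (197.067,58.062) → (187.680,55.579) → (144.569,26.946) → (110.986,20.953). Open path.

**Shape 4** — `<polyline>` open polyline, stroke `#0000ff` → engrave (S259, F2538). Machine vertices: (29.293,74.431) → (171.962,7.855) → (202.854,19.264) → (136.788,57.511) → (11.481,96.492). Open path.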